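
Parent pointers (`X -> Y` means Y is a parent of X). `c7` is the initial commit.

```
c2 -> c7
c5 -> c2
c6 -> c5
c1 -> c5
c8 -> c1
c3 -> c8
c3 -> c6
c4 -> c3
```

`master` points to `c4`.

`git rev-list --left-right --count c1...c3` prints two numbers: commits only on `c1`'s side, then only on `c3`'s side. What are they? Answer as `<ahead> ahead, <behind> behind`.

0 ahead, 3 behind

Reachable from c1: {c1, c2, c5, c7}.
Reachable from c3: {c1, c2, c3, c5, c6, c7, c8}.
Only in c1's history (ahead): {} — 0.
Only in c3's history (behind): {c3, c6, c8} — 3.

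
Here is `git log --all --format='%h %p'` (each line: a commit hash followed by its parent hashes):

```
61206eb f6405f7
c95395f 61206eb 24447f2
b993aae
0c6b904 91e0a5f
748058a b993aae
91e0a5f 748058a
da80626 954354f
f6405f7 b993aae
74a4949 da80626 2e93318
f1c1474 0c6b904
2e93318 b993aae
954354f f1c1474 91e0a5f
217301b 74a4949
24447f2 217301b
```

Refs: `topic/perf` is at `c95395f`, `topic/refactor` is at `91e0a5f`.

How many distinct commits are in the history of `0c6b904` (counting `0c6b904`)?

4

Walking parent pointers from 0c6b904: reachable set = {0c6b904, 748058a, 91e0a5f, b993aae}.
That is 4 commits.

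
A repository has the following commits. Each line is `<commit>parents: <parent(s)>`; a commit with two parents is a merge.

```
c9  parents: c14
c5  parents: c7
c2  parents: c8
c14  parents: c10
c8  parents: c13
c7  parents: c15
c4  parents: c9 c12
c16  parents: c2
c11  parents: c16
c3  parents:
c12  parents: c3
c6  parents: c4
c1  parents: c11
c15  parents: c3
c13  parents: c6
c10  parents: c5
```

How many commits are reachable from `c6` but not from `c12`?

8

Reachable from c6: {c10, c12, c14, c15, c3, c4, c5, c6, c7, c9}.
Reachable from c12: {c12, c3}.
In c6's history but not c12's: {c10, c14, c15, c4, c5, c6, c7, c9} — 8 commits.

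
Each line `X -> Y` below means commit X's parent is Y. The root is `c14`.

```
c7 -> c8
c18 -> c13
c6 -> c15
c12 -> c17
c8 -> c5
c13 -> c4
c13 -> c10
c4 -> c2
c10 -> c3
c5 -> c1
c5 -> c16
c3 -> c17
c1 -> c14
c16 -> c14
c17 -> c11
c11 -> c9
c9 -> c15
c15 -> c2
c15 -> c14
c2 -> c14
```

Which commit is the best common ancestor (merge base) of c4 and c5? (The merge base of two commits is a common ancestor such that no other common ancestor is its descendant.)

c14

Ancestors of c4: {c14, c2, c4}.
Ancestors of c5: {c1, c14, c16, c5}.
Common ancestors: {c14}.
The only common ancestor is c14, so it is the merge base.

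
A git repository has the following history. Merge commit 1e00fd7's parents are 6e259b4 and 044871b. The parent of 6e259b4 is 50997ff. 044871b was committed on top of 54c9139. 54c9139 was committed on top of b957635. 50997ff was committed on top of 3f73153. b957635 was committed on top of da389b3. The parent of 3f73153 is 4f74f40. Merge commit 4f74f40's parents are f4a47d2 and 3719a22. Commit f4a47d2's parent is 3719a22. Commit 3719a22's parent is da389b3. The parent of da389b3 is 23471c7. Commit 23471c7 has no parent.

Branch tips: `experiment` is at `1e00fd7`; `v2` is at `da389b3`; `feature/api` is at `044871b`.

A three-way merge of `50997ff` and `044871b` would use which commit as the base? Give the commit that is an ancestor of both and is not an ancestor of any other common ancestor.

da389b3

Ancestors of 50997ff: {23471c7, 3719a22, 3f73153, 4f74f40, 50997ff, da389b3, f4a47d2}.
Ancestors of 044871b: {044871b, 23471c7, 54c9139, b957635, da389b3}.
Common ancestors: {23471c7, da389b3}.
Among these, da389b3 is not an ancestor of any other common ancestor — it is the merge base.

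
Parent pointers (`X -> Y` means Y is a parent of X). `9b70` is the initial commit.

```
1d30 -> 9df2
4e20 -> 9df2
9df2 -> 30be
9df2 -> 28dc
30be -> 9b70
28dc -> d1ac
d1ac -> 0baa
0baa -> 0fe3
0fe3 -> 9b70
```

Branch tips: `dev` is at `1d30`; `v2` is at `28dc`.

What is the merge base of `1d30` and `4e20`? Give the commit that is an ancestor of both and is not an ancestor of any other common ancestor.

Ancestors of 1d30: {0baa, 0fe3, 1d30, 28dc, 30be, 9b70, 9df2, d1ac}.
Ancestors of 4e20: {0baa, 0fe3, 28dc, 30be, 4e20, 9b70, 9df2, d1ac}.
Common ancestors: {0baa, 0fe3, 28dc, 30be, 9b70, 9df2, d1ac}.
Among these, 9df2 is not an ancestor of any other common ancestor — it is the merge base.

9df2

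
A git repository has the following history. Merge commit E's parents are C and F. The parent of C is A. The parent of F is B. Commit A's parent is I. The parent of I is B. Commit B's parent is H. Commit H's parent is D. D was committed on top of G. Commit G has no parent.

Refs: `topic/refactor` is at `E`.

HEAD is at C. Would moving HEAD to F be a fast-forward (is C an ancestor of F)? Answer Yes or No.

A fast-forward from C to F is possible iff C is an ancestor of F.
Ancestors of F: {B, D, F, G, H}.
C is not among them, so fast-forward is not possible.

No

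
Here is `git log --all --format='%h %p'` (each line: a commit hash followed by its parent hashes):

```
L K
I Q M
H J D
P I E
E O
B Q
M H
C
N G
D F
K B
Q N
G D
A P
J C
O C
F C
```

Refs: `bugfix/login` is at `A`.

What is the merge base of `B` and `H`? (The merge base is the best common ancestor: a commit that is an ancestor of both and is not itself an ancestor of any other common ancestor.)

D

Ancestors of B: {B, C, D, F, G, N, Q}.
Ancestors of H: {C, D, F, H, J}.
Common ancestors: {C, D, F}.
Among these, D is not an ancestor of any other common ancestor — it is the merge base.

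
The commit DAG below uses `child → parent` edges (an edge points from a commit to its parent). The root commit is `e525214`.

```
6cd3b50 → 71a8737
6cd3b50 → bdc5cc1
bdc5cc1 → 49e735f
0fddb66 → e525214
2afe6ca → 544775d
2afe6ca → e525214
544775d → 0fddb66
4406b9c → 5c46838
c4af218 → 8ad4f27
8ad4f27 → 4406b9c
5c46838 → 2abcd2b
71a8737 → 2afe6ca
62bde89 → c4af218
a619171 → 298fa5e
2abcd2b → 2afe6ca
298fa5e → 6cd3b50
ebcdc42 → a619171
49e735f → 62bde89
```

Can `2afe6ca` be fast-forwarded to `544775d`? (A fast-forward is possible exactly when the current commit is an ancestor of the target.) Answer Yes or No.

A fast-forward from 2afe6ca to 544775d is possible iff 2afe6ca is an ancestor of 544775d.
Ancestors of 544775d: {0fddb66, 544775d, e525214}.
2afe6ca is not among them, so fast-forward is not possible.

No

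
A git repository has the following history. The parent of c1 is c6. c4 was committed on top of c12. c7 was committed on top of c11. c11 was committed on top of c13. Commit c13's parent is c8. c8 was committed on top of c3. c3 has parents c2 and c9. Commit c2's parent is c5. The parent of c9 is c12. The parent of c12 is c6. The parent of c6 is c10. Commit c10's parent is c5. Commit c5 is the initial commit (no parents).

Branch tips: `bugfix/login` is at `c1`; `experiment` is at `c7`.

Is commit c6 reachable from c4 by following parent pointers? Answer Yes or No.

Yes

Ancestors of c4 (commits reachable by following parents): {c10, c12, c4, c5, c6}.
c6 is in that set, so it is an ancestor of c4.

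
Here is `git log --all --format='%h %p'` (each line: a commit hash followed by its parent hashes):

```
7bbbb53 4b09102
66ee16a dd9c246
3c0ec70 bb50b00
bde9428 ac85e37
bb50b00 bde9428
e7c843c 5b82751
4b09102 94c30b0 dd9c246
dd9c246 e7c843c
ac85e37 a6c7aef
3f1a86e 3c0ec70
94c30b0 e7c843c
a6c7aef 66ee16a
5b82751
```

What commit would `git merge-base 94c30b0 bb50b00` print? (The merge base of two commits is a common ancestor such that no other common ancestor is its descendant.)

e7c843c

Ancestors of 94c30b0: {5b82751, 94c30b0, e7c843c}.
Ancestors of bb50b00: {5b82751, 66ee16a, a6c7aef, ac85e37, bb50b00, bde9428, dd9c246, e7c843c}.
Common ancestors: {5b82751, e7c843c}.
Among these, e7c843c is not an ancestor of any other common ancestor — it is the merge base.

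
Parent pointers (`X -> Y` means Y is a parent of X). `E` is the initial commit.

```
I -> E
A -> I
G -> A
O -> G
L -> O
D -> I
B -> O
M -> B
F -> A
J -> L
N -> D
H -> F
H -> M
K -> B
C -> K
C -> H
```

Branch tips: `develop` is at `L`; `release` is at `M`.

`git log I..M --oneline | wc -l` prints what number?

Reachable from M: {A, B, E, G, I, M, O}.
Reachable from I: {E, I}.
In M's history but not I's: {A, B, G, M, O} — 5 commits.

5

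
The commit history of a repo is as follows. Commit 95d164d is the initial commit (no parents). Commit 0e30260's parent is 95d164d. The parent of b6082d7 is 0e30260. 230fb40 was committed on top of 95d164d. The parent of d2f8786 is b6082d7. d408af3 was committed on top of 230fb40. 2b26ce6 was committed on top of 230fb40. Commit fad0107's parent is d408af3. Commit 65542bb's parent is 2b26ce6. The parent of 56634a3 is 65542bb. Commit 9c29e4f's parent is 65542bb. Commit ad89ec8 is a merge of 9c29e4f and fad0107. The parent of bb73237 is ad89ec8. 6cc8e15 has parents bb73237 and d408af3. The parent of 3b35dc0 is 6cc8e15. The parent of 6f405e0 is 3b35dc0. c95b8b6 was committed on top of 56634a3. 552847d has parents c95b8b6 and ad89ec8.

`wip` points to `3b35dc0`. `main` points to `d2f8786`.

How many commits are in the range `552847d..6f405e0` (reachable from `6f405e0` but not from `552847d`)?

4

Reachable from 6f405e0: {230fb40, 2b26ce6, 3b35dc0, 65542bb, 6cc8e15, 6f405e0, 95d164d, 9c29e4f, ad89ec8, bb73237, d408af3, fad0107}.
Reachable from 552847d: {230fb40, 2b26ce6, 552847d, 56634a3, 65542bb, 95d164d, 9c29e4f, ad89ec8, c95b8b6, d408af3, fad0107}.
In 6f405e0's history but not 552847d's: {3b35dc0, 6cc8e15, 6f405e0, bb73237} — 4 commits.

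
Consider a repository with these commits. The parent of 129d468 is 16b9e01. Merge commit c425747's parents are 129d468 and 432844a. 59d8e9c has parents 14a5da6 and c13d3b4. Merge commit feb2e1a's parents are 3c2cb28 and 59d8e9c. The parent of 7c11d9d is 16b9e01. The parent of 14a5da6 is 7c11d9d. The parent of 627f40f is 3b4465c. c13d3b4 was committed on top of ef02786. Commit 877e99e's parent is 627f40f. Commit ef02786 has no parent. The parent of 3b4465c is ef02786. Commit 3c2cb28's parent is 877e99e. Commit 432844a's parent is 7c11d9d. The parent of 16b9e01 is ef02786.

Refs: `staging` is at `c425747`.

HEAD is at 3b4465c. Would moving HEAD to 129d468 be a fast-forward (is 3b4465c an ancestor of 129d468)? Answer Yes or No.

No

A fast-forward from 3b4465c to 129d468 is possible iff 3b4465c is an ancestor of 129d468.
Ancestors of 129d468: {129d468, 16b9e01, ef02786}.
3b4465c is not among them, so fast-forward is not possible.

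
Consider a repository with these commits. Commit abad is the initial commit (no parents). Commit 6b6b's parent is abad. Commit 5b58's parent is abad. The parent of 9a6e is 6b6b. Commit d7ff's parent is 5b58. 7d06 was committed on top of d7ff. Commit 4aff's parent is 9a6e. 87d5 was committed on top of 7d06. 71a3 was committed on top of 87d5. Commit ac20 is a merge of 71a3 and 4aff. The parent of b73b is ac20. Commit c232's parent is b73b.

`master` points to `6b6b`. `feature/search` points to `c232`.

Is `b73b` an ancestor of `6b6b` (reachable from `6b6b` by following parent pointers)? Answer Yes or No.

Ancestors of 6b6b: {6b6b, abad}.
b73b is not in that set, so it is not an ancestor of 6b6b.

No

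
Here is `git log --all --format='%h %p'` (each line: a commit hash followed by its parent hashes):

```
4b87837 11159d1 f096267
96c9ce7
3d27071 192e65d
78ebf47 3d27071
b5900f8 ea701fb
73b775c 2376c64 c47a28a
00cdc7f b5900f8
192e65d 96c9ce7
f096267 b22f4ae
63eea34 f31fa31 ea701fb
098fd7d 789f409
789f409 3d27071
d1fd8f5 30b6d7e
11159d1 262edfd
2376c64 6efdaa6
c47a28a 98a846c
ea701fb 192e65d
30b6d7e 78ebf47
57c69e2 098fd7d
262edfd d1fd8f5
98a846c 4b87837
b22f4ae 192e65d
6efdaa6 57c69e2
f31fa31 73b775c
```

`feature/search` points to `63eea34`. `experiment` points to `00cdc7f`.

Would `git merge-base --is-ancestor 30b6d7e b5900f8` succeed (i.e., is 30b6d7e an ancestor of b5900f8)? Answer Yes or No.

Ancestors of b5900f8: {192e65d, 96c9ce7, b5900f8, ea701fb}.
30b6d7e is not in that set, so it is not an ancestor of b5900f8.

No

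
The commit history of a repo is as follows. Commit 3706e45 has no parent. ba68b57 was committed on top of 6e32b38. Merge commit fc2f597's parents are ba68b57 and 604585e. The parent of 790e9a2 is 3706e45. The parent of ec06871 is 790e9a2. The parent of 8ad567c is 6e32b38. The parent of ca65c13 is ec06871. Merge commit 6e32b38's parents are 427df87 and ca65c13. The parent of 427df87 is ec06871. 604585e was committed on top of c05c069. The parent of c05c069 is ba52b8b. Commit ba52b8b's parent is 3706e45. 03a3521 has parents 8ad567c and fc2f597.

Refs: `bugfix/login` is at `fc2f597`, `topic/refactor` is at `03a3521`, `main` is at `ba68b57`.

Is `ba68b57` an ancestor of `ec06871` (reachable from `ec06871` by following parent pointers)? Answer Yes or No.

Ancestors of ec06871: {3706e45, 790e9a2, ec06871}.
ba68b57 is not in that set, so it is not an ancestor of ec06871.

No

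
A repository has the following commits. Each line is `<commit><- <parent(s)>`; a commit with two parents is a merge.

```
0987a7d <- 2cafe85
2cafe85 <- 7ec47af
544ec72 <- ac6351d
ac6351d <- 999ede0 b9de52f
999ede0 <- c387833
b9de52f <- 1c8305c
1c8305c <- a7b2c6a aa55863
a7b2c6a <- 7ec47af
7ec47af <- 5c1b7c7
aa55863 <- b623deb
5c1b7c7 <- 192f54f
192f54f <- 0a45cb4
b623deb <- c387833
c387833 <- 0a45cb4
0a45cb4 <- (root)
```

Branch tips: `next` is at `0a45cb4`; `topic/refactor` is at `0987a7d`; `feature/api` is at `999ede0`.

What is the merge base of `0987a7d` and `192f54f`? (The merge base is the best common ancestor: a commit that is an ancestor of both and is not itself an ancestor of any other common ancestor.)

Ancestors of 0987a7d: {0987a7d, 0a45cb4, 192f54f, 2cafe85, 5c1b7c7, 7ec47af}.
Ancestors of 192f54f: {0a45cb4, 192f54f}.
Common ancestors: {0a45cb4, 192f54f}.
Among these, 192f54f is not an ancestor of any other common ancestor — it is the merge base.

192f54f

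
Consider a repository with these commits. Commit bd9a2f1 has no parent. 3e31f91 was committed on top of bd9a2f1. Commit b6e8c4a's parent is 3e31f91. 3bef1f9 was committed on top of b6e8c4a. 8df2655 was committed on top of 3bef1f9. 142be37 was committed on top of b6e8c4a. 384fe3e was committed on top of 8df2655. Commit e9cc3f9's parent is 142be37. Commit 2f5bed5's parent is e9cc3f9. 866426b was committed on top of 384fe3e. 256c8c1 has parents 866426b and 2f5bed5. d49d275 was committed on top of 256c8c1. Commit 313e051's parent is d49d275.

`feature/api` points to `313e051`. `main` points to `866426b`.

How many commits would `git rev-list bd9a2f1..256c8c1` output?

10

Reachable from 256c8c1: {142be37, 256c8c1, 2f5bed5, 384fe3e, 3bef1f9, 3e31f91, 866426b, 8df2655, b6e8c4a, bd9a2f1, e9cc3f9}.
Reachable from bd9a2f1: {bd9a2f1}.
In 256c8c1's history but not bd9a2f1's: {142be37, 256c8c1, 2f5bed5, 384fe3e, 3bef1f9, 3e31f91, 866426b, 8df2655, b6e8c4a, e9cc3f9} — 10 commits.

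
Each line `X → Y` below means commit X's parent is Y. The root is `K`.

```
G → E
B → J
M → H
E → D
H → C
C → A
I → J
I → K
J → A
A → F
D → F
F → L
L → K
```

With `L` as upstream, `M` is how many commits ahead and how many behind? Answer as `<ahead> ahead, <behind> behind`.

5 ahead, 0 behind

Reachable from M: {A, C, F, H, K, L, M}.
Reachable from L: {K, L}.
Only in M's history (ahead): {A, C, F, H, M} — 5.
Only in L's history (behind): {} — 0.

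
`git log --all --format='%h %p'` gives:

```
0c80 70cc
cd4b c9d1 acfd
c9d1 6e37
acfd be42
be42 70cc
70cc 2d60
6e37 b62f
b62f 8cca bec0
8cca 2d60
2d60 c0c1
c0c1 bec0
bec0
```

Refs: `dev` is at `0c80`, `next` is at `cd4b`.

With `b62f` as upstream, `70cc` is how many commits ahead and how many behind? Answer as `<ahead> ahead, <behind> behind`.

Reachable from 70cc: {2d60, 70cc, bec0, c0c1}.
Reachable from b62f: {2d60, 8cca, b62f, bec0, c0c1}.
Only in 70cc's history (ahead): {70cc} — 1.
Only in b62f's history (behind): {8cca, b62f} — 2.

1 ahead, 2 behind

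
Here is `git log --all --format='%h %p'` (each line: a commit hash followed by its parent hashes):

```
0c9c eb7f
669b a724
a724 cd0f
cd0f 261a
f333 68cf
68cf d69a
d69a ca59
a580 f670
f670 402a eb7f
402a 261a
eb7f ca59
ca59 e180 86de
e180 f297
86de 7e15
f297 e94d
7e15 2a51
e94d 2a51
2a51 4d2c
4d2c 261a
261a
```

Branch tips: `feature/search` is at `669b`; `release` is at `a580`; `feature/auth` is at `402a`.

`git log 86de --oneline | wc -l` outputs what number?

Walking parent pointers from 86de: reachable set = {261a, 2a51, 4d2c, 7e15, 86de}.
That is 5 commits.

5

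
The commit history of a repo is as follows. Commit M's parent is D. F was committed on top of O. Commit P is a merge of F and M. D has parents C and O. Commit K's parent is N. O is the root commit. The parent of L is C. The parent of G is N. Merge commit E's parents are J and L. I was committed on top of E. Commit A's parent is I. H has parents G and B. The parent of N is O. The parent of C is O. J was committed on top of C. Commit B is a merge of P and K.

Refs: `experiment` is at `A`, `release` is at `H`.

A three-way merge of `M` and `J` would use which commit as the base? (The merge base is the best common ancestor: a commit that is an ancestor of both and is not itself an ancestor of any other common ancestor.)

C

Ancestors of M: {C, D, M, O}.
Ancestors of J: {C, J, O}.
Common ancestors: {C, O}.
Among these, C is not an ancestor of any other common ancestor — it is the merge base.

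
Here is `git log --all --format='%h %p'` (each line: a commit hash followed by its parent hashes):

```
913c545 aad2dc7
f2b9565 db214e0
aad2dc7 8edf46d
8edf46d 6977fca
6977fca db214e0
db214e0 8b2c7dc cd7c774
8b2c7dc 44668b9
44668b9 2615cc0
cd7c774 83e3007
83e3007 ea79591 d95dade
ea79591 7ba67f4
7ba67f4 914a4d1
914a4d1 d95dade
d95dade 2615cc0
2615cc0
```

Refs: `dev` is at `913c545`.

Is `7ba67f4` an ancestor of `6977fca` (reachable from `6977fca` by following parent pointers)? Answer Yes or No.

Ancestors of 6977fca (commits reachable by following parents): {2615cc0, 44668b9, 6977fca, 7ba67f4, 83e3007, 8b2c7dc, 914a4d1, cd7c774, d95dade, db214e0, ea79591}.
7ba67f4 is in that set, so it is an ancestor of 6977fca.

Yes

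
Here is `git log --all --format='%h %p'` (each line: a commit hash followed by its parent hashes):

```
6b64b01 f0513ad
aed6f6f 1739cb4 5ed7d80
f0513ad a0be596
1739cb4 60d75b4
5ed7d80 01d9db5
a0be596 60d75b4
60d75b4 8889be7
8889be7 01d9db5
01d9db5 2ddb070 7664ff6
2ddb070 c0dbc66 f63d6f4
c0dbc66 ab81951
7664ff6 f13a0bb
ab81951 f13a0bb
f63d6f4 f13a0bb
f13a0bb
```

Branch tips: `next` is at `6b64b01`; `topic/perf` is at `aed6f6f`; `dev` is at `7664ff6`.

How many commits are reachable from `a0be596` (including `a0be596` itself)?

10

Walking parent pointers from a0be596: reachable set = {01d9db5, 2ddb070, 60d75b4, 7664ff6, 8889be7, a0be596, ab81951, c0dbc66, f13a0bb, f63d6f4}.
That is 10 commits.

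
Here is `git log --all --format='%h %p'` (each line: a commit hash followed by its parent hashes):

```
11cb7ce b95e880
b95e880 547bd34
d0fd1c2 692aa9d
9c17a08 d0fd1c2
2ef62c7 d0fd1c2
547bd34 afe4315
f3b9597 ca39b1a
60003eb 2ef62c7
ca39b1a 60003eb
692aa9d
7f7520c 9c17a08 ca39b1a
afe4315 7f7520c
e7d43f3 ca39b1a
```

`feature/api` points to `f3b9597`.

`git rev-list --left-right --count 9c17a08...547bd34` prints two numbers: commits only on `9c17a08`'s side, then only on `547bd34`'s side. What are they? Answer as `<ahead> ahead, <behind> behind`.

0 ahead, 6 behind

Reachable from 9c17a08: {692aa9d, 9c17a08, d0fd1c2}.
Reachable from 547bd34: {2ef62c7, 547bd34, 60003eb, 692aa9d, 7f7520c, 9c17a08, afe4315, ca39b1a, d0fd1c2}.
Only in 9c17a08's history (ahead): {} — 0.
Only in 547bd34's history (behind): {2ef62c7, 547bd34, 60003eb, 7f7520c, afe4315, ca39b1a} — 6.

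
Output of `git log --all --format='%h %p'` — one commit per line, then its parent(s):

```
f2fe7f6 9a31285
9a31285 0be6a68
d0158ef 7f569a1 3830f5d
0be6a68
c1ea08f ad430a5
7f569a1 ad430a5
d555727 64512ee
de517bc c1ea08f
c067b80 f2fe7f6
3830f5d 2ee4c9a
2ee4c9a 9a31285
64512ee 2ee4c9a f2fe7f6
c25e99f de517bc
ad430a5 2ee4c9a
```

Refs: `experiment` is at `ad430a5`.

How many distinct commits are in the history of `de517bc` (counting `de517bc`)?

6

Walking parent pointers from de517bc: reachable set = {0be6a68, 2ee4c9a, 9a31285, ad430a5, c1ea08f, de517bc}.
That is 6 commits.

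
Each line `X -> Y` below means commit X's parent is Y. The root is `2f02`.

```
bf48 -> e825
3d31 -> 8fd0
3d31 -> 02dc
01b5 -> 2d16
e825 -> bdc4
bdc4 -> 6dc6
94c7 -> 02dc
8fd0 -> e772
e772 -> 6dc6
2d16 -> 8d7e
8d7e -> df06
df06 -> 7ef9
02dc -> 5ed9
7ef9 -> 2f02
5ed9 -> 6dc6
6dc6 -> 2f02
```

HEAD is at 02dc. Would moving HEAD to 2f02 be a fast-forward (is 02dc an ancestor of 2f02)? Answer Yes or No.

A fast-forward from 02dc to 2f02 is possible iff 02dc is an ancestor of 2f02.
Ancestors of 2f02: {2f02}.
02dc is not among them, so fast-forward is not possible.

No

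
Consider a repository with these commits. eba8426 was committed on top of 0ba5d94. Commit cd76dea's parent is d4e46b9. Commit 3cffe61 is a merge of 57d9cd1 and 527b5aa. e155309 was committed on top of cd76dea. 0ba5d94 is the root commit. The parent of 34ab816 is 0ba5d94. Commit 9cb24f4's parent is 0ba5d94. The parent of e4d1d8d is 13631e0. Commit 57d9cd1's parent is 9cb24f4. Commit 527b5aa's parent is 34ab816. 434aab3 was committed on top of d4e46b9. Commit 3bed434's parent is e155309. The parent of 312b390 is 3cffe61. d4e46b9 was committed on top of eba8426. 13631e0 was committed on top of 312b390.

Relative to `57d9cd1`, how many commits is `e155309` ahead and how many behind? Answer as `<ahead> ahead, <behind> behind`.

Reachable from e155309: {0ba5d94, cd76dea, d4e46b9, e155309, eba8426}.
Reachable from 57d9cd1: {0ba5d94, 57d9cd1, 9cb24f4}.
Only in e155309's history (ahead): {cd76dea, d4e46b9, e155309, eba8426} — 4.
Only in 57d9cd1's history (behind): {57d9cd1, 9cb24f4} — 2.

4 ahead, 2 behind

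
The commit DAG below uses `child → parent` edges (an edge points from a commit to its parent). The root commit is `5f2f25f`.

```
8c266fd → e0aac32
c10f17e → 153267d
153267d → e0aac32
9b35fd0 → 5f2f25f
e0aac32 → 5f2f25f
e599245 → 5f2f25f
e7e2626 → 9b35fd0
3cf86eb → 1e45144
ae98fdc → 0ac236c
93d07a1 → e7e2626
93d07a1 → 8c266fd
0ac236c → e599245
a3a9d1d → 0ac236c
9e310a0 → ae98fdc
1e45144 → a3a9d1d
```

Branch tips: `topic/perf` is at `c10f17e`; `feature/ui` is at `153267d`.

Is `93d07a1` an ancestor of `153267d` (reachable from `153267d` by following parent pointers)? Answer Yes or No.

Ancestors of 153267d: {153267d, 5f2f25f, e0aac32}.
93d07a1 is not in that set, so it is not an ancestor of 153267d.

No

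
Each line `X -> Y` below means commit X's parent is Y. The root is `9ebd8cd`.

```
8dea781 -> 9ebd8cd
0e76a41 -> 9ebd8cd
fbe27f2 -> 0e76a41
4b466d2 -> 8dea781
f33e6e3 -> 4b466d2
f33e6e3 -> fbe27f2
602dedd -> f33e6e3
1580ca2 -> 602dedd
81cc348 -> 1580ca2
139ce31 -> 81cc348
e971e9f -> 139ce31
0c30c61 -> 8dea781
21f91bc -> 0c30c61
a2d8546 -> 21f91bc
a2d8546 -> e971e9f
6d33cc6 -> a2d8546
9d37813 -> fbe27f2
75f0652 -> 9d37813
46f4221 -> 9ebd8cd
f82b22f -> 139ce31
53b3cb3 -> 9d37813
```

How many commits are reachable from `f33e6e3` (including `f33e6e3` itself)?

Walking parent pointers from f33e6e3: reachable set = {0e76a41, 4b466d2, 8dea781, 9ebd8cd, f33e6e3, fbe27f2}.
That is 6 commits.

6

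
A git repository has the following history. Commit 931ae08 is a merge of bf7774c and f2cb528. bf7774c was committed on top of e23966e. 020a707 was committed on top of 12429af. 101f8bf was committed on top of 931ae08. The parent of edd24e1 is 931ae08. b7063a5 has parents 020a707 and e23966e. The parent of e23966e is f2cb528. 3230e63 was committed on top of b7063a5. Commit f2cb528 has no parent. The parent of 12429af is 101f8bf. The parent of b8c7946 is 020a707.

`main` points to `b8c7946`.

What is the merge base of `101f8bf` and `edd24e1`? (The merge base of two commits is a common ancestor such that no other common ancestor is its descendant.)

931ae08

Ancestors of 101f8bf: {101f8bf, 931ae08, bf7774c, e23966e, f2cb528}.
Ancestors of edd24e1: {931ae08, bf7774c, e23966e, edd24e1, f2cb528}.
Common ancestors: {931ae08, bf7774c, e23966e, f2cb528}.
Among these, 931ae08 is not an ancestor of any other common ancestor — it is the merge base.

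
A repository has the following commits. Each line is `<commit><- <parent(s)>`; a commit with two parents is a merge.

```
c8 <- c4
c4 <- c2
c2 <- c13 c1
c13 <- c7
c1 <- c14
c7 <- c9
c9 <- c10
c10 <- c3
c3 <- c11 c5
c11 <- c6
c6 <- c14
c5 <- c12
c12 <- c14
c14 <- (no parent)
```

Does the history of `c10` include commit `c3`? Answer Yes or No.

Yes

Ancestors of c10 (commits reachable by following parents): {c10, c11, c12, c14, c3, c5, c6}.
c3 is in that set, so it is an ancestor of c10.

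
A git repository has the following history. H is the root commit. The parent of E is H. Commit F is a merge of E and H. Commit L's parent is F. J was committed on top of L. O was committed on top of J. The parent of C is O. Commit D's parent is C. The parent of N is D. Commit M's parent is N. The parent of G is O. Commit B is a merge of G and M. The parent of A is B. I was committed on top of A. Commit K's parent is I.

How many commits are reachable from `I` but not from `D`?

6

Reachable from I: {A, B, C, D, E, F, G, H, I, J, L, M, N, O}.
Reachable from D: {C, D, E, F, H, J, L, O}.
In I's history but not D's: {A, B, G, I, M, N} — 6 commits.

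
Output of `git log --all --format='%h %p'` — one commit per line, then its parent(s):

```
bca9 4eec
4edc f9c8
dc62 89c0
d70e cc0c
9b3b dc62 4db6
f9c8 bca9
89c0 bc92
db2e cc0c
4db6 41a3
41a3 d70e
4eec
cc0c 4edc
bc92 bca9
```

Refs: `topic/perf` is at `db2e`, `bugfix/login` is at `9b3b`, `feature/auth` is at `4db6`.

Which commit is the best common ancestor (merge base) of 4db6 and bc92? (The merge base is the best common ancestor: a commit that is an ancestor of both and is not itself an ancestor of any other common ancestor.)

bca9

Ancestors of 4db6: {41a3, 4db6, 4edc, 4eec, bca9, cc0c, d70e, f9c8}.
Ancestors of bc92: {4eec, bc92, bca9}.
Common ancestors: {4eec, bca9}.
Among these, bca9 is not an ancestor of any other common ancestor — it is the merge base.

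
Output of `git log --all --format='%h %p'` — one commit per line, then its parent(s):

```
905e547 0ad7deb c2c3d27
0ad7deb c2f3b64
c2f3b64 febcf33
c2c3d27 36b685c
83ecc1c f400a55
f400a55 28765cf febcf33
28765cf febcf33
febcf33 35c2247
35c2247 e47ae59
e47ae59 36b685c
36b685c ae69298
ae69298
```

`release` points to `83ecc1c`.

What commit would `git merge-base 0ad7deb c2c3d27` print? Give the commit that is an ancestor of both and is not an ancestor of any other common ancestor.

Ancestors of 0ad7deb: {0ad7deb, 35c2247, 36b685c, ae69298, c2f3b64, e47ae59, febcf33}.
Ancestors of c2c3d27: {36b685c, ae69298, c2c3d27}.
Common ancestors: {36b685c, ae69298}.
Among these, 36b685c is not an ancestor of any other common ancestor — it is the merge base.

36b685c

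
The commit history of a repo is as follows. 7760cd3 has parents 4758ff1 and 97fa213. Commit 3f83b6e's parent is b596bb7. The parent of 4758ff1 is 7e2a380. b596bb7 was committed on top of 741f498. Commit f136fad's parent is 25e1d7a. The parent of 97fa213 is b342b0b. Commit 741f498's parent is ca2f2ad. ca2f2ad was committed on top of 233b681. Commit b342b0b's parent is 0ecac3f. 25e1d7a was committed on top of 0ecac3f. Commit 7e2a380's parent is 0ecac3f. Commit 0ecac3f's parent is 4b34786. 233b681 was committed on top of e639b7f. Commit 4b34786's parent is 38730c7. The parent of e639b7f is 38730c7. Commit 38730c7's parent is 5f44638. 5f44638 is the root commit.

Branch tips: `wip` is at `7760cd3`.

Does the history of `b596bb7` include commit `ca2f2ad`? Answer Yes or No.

Yes

Ancestors of b596bb7 (commits reachable by following parents): {233b681, 38730c7, 5f44638, 741f498, b596bb7, ca2f2ad, e639b7f}.
ca2f2ad is in that set, so it is an ancestor of b596bb7.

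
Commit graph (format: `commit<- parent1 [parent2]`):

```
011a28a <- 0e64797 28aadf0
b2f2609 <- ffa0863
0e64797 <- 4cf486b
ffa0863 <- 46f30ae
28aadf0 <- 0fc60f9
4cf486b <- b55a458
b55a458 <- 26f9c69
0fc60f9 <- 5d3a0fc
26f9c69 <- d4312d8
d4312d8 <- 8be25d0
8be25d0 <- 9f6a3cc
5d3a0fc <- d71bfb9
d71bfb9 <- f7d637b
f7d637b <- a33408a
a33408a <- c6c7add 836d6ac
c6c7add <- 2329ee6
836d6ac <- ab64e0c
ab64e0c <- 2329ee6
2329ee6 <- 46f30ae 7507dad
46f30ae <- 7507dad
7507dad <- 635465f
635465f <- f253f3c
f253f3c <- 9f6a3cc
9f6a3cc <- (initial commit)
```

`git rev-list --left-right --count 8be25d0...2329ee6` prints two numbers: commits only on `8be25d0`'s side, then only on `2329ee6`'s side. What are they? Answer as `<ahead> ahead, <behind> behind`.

1 ahead, 5 behind

Reachable from 8be25d0: {8be25d0, 9f6a3cc}.
Reachable from 2329ee6: {2329ee6, 46f30ae, 635465f, 7507dad, 9f6a3cc, f253f3c}.
Only in 8be25d0's history (ahead): {8be25d0} — 1.
Only in 2329ee6's history (behind): {2329ee6, 46f30ae, 635465f, 7507dad, f253f3c} — 5.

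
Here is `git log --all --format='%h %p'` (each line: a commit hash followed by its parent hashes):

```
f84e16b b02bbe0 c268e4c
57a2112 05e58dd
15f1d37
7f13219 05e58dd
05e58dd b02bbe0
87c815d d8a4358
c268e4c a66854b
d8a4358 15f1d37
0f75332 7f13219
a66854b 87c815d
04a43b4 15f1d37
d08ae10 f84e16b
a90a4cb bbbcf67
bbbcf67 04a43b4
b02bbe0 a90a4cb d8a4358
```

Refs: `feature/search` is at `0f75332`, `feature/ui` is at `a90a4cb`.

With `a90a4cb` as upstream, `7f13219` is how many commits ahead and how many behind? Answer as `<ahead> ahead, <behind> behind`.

4 ahead, 0 behind

Reachable from 7f13219: {04a43b4, 05e58dd, 15f1d37, 7f13219, a90a4cb, b02bbe0, bbbcf67, d8a4358}.
Reachable from a90a4cb: {04a43b4, 15f1d37, a90a4cb, bbbcf67}.
Only in 7f13219's history (ahead): {05e58dd, 7f13219, b02bbe0, d8a4358} — 4.
Only in a90a4cb's history (behind): {} — 0.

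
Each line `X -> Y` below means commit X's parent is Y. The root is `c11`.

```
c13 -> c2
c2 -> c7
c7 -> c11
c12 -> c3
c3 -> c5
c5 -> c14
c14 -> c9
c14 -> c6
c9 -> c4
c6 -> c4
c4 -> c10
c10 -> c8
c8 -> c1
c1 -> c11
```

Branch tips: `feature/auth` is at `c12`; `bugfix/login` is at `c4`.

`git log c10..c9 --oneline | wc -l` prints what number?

Reachable from c9: {c1, c10, c11, c4, c8, c9}.
Reachable from c10: {c1, c10, c11, c8}.
In c9's history but not c10's: {c4, c9} — 2 commits.

2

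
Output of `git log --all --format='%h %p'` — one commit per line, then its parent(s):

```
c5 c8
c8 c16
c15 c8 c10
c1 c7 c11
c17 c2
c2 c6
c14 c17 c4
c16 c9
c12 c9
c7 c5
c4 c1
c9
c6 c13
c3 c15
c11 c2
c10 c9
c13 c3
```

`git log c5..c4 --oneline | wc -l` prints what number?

Reachable from c4: {c1, c10, c11, c13, c15, c16, c2, c3, c4, c5, c6, c7, c8, c9}.
Reachable from c5: {c16, c5, c8, c9}.
In c4's history but not c5's: {c1, c10, c11, c13, c15, c2, c3, c4, c6, c7} — 10 commits.

10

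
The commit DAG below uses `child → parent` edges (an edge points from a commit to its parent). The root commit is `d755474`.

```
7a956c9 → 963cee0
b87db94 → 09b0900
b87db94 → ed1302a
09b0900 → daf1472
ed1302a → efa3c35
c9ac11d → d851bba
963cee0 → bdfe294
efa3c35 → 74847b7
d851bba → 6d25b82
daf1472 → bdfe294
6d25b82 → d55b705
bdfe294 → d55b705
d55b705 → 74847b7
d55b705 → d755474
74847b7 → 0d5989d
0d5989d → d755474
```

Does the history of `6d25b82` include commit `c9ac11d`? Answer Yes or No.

Ancestors of 6d25b82: {0d5989d, 6d25b82, 74847b7, d55b705, d755474}.
c9ac11d is not in that set, so it is not an ancestor of 6d25b82.

No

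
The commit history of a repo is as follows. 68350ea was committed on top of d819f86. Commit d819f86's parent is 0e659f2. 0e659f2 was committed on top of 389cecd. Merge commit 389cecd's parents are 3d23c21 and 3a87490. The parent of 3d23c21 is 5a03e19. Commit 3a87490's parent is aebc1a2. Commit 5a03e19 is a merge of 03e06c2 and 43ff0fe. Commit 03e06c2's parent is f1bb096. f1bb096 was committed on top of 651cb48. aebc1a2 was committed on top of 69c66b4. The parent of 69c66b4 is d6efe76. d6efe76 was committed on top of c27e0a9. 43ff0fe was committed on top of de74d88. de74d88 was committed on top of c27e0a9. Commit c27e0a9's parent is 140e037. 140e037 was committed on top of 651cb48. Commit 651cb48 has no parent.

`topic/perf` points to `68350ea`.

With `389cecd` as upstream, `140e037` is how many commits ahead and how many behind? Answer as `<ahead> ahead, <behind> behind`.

0 ahead, 12 behind

Reachable from 140e037: {140e037, 651cb48}.
Reachable from 389cecd: {03e06c2, 140e037, 389cecd, 3a87490, 3d23c21, 43ff0fe, 5a03e19, 651cb48, 69c66b4, aebc1a2, c27e0a9, d6efe76, de74d88, f1bb096}.
Only in 140e037's history (ahead): {} — 0.
Only in 389cecd's history (behind): {03e06c2, 389cecd, 3a87490, 3d23c21, 43ff0fe, 5a03e19, 69c66b4, aebc1a2, c27e0a9, d6efe76, de74d88, f1bb096} — 12.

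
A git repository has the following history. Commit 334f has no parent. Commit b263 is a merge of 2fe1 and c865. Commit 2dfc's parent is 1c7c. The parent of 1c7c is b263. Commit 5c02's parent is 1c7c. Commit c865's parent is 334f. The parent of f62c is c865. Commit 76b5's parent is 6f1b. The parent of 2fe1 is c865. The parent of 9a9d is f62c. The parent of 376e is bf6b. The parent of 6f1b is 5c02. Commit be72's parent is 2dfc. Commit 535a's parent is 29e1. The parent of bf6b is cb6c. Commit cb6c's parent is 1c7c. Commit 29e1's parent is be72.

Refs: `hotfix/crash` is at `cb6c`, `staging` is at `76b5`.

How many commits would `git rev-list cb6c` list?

6

Walking parent pointers from cb6c: reachable set = {1c7c, 2fe1, 334f, b263, c865, cb6c}.
That is 6 commits.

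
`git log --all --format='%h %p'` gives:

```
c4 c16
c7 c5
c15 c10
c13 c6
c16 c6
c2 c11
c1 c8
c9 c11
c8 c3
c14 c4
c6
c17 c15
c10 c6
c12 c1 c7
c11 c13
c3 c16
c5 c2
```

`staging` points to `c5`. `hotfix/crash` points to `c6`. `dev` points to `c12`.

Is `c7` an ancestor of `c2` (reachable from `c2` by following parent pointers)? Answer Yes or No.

No

Ancestors of c2: {c11, c13, c2, c6}.
c7 is not in that set, so it is not an ancestor of c2.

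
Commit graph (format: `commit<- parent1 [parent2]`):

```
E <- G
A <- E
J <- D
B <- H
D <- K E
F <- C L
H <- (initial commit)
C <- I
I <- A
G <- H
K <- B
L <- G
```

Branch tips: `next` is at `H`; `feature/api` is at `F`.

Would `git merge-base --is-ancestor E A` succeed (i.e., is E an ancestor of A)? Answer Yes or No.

Ancestors of A (commits reachable by following parents): {A, E, G, H}.
E is in that set, so it is an ancestor of A.

Yes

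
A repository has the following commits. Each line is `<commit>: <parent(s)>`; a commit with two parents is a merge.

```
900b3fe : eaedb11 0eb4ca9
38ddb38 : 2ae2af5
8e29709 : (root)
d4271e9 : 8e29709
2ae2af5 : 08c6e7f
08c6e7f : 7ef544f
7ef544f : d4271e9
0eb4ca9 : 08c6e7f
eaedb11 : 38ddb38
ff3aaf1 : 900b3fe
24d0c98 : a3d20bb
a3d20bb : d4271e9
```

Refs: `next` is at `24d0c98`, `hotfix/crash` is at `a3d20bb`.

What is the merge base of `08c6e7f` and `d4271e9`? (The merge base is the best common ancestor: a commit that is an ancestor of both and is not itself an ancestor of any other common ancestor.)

Ancestors of 08c6e7f: {08c6e7f, 7ef544f, 8e29709, d4271e9}.
Ancestors of d4271e9: {8e29709, d4271e9}.
Common ancestors: {8e29709, d4271e9}.
Among these, d4271e9 is not an ancestor of any other common ancestor — it is the merge base.

d4271e9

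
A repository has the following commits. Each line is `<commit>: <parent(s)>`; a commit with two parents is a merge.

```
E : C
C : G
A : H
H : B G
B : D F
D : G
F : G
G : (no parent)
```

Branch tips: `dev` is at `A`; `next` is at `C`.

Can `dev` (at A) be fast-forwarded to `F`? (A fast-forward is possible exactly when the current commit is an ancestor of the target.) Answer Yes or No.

A fast-forward from A to F is possible iff A is an ancestor of F.
Ancestors of F: {F, G}.
A is not among them, so fast-forward is not possible.

No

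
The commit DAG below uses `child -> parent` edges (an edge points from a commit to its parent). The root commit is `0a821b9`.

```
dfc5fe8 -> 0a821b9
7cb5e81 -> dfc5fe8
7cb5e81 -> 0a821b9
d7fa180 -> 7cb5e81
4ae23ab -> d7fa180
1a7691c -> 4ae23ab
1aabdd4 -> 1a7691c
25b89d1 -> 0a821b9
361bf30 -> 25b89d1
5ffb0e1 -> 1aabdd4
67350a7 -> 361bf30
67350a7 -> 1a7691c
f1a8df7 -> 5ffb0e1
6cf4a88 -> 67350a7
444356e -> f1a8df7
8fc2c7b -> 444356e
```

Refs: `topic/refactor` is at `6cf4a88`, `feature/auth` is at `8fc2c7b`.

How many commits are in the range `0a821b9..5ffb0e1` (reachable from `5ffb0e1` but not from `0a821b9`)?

Reachable from 5ffb0e1: {0a821b9, 1a7691c, 1aabdd4, 4ae23ab, 5ffb0e1, 7cb5e81, d7fa180, dfc5fe8}.
Reachable from 0a821b9: {0a821b9}.
In 5ffb0e1's history but not 0a821b9's: {1a7691c, 1aabdd4, 4ae23ab, 5ffb0e1, 7cb5e81, d7fa180, dfc5fe8} — 7 commits.

7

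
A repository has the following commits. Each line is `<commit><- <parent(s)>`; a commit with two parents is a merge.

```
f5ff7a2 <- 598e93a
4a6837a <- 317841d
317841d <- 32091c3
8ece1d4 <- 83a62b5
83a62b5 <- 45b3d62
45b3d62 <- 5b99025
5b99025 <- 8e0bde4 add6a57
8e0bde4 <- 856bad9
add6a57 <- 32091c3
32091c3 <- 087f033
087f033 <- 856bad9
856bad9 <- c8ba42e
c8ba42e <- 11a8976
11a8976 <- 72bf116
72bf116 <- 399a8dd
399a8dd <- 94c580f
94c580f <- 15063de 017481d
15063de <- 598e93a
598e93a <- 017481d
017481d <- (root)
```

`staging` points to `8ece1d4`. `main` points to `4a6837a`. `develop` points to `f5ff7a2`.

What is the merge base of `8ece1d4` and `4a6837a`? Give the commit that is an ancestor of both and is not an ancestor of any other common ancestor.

32091c3

Ancestors of 8ece1d4: {017481d, 087f033, 11a8976, 15063de, 32091c3, 399a8dd, 45b3d62, 598e93a, 5b99025, 72bf116, 83a62b5, 856bad9, 8e0bde4, 8ece1d4, 94c580f, add6a57, c8ba42e}.
Ancestors of 4a6837a: {017481d, 087f033, 11a8976, 15063de, 317841d, 32091c3, 399a8dd, 4a6837a, 598e93a, 72bf116, 856bad9, 94c580f, c8ba42e}.
Common ancestors: {017481d, 087f033, 11a8976, 15063de, 32091c3, 399a8dd, 598e93a, 72bf116, 856bad9, 94c580f, c8ba42e}.
Among these, 32091c3 is not an ancestor of any other common ancestor — it is the merge base.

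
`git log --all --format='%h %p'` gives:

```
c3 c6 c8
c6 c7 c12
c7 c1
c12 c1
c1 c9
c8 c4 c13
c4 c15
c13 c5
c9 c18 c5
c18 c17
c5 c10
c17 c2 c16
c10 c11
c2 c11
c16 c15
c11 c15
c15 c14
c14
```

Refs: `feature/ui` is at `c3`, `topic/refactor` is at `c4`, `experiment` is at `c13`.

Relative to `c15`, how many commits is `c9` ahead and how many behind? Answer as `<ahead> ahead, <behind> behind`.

Reachable from c9: {c10, c11, c14, c15, c16, c17, c18, c2, c5, c9}.
Reachable from c15: {c14, c15}.
Only in c9's history (ahead): {c10, c11, c16, c17, c18, c2, c5, c9} — 8.
Only in c15's history (behind): {} — 0.

8 ahead, 0 behind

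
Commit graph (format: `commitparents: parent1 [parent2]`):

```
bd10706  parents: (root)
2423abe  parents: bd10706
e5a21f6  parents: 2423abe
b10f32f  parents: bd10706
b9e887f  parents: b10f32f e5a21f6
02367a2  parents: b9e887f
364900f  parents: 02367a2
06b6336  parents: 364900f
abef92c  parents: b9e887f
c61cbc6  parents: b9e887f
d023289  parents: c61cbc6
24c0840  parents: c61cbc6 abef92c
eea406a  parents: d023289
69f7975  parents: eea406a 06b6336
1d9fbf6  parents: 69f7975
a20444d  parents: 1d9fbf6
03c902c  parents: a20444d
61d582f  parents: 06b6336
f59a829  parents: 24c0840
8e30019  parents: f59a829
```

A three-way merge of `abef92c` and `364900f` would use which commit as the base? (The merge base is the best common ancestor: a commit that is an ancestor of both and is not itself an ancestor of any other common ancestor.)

Ancestors of abef92c: {2423abe, abef92c, b10f32f, b9e887f, bd10706, e5a21f6}.
Ancestors of 364900f: {02367a2, 2423abe, 364900f, b10f32f, b9e887f, bd10706, e5a21f6}.
Common ancestors: {2423abe, b10f32f, b9e887f, bd10706, e5a21f6}.
Among these, b9e887f is not an ancestor of any other common ancestor — it is the merge base.

b9e887f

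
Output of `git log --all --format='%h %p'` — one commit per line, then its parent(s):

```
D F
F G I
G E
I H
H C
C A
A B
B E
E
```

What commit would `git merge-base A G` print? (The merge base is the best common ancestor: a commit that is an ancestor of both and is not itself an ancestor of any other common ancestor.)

E

Ancestors of A: {A, B, E}.
Ancestors of G: {E, G}.
Common ancestors: {E}.
The only common ancestor is E, so it is the merge base.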